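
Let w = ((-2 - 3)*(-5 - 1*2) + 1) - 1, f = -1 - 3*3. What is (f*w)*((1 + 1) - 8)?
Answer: 2100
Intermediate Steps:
f = -10 (f = -1 - 9 = -10)
w = 35 (w = (-5*(-5 - 2) + 1) - 1 = (-5*(-7) + 1) - 1 = (35 + 1) - 1 = 36 - 1 = 35)
(f*w)*((1 + 1) - 8) = (-10*35)*((1 + 1) - 8) = -350*(2 - 8) = -350*(-6) = 2100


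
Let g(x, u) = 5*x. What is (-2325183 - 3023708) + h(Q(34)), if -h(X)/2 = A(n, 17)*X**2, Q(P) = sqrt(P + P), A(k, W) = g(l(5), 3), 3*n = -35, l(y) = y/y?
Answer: -5349571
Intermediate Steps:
l(y) = 1
n = -35/3 (n = (1/3)*(-35) = -35/3 ≈ -11.667)
A(k, W) = 5 (A(k, W) = 5*1 = 5)
Q(P) = sqrt(2)*sqrt(P) (Q(P) = sqrt(2*P) = sqrt(2)*sqrt(P))
h(X) = -10*X**2
(-2325183 - 3023708) + h(Q(34)) = (-2325183 - 3023708) - 10*(sqrt(2)*sqrt(34))**2 = -5348891 - 10*(2*sqrt(17))**2 = -5348891 - 10*68 = -5348891 - 680 = -5349571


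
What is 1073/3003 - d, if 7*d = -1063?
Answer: 65300/429 ≈ 152.21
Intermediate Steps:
d = -1063/7 (d = (⅐)*(-1063) = -1063/7 ≈ -151.86)
1073/3003 - d = 1073/3003 - 1*(-1063/7) = 1073*(1/3003) + 1063/7 = 1073/3003 + 1063/7 = 65300/429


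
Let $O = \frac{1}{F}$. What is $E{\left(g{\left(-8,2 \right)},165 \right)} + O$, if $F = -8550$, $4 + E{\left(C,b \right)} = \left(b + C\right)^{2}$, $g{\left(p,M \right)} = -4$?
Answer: $\frac{221590349}{8550} \approx 25917.0$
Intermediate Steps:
$E{\left(C,b \right)} = -4 + \left(C + b\right)^{2}$ ($E{\left(C,b \right)} = -4 + \left(b + C\right)^{2} = -4 + \left(C + b\right)^{2}$)
$O = - \frac{1}{8550}$ ($O = \frac{1}{-8550} = - \frac{1}{8550} \approx -0.00011696$)
$E{\left(g{\left(-8,2 \right)},165 \right)} + O = \left(-4 + \left(-4 + 165\right)^{2}\right) - \frac{1}{8550} = \left(-4 + 161^{2}\right) - \frac{1}{8550} = \left(-4 + 25921\right) - \frac{1}{8550} = 25917 - \frac{1}{8550} = \frac{221590349}{8550}$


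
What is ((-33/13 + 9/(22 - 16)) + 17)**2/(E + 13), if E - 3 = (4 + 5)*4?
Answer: 172225/35152 ≈ 4.8994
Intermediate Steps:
E = 39 (E = 3 + (4 + 5)*4 = 3 + 9*4 = 3 + 36 = 39)
((-33/13 + 9/(22 - 16)) + 17)**2/(E + 13) = ((-33/13 + 9/(22 - 16)) + 17)**2/(39 + 13) = ((-33*1/13 + 9/6) + 17)**2/52 = ((-33/13 + 9*(1/6)) + 17)**2/52 = ((-33/13 + 3/2) + 17)**2/52 = (-27/26 + 17)**2/52 = (415/26)**2/52 = (1/52)*(172225/676) = 172225/35152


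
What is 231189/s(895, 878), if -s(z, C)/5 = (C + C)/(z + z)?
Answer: -41382831/878 ≈ -47133.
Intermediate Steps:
s(z, C) = -5*C/z (s(z, C) = -5*(C + C)/(z + z) = -5*2*C/(2*z) = -5*2*C*1/(2*z) = -5*C/z)
231189/s(895, 878) = 231189/((-5*878/895)) = 231189/((-5*878*1/895)) = 231189/(-878/179) = 231189*(-179/878) = -41382831/878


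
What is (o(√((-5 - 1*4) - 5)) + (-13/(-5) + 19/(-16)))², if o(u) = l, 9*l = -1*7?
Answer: 208849/518400 ≈ 0.40287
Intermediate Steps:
l = -7/9 (l = (-1*7)/9 = (⅑)*(-7) = -7/9 ≈ -0.77778)
o(u) = -7/9
(o(√((-5 - 1*4) - 5)) + (-13/(-5) + 19/(-16)))² = (-7/9 + (-13/(-5) + 19/(-16)))² = (-7/9 + (-13*(-⅕) + 19*(-1/16)))² = (-7/9 + (13/5 - 19/16))² = (-7/9 + 113/80)² = (457/720)² = 208849/518400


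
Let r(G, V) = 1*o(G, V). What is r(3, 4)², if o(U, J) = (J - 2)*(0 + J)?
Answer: 64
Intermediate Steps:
o(U, J) = J*(-2 + J) (o(U, J) = (-2 + J)*J = J*(-2 + J))
r(G, V) = V*(-2 + V) (r(G, V) = 1*(V*(-2 + V)) = V*(-2 + V))
r(3, 4)² = (4*(-2 + 4))² = (4*2)² = 8² = 64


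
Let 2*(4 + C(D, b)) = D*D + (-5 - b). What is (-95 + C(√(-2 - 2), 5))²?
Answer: 11236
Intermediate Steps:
C(D, b) = -13/2 + D²/2 - b/2 (C(D, b) = -4 + (D*D + (-5 - b))/2 = -4 + (D² + (-5 - b))/2 = -4 + (-5 + D² - b)/2 = -4 + (-5/2 + D²/2 - b/2) = -13/2 + D²/2 - b/2)
(-95 + C(√(-2 - 2), 5))² = (-95 + (-13/2 + (√(-2 - 2))²/2 - ½*5))² = (-95 + (-13/2 + (√(-4))²/2 - 5/2))² = (-95 + (-13/2 + (2*I)²/2 - 5/2))² = (-95 + (-13/2 + (½)*(-4) - 5/2))² = (-95 + (-13/2 - 2 - 5/2))² = (-95 - 11)² = (-106)² = 11236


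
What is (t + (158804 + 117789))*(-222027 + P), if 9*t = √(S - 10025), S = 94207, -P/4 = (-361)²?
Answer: -205594619423 - 5203177*√1718/9 ≈ -2.0562e+11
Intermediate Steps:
P = -521284 (P = -4*(-361)² = -4*130321 = -521284)
t = 7*√1718/9 (t = √(94207 - 10025)/9 = √84182/9 = (7*√1718)/9 = 7*√1718/9 ≈ 32.238)
(t + (158804 + 117789))*(-222027 + P) = (7*√1718/9 + (158804 + 117789))*(-222027 - 521284) = (7*√1718/9 + 276593)*(-743311) = (276593 + 7*√1718/9)*(-743311) = -205594619423 - 5203177*√1718/9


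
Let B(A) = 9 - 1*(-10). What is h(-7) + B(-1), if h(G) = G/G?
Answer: 20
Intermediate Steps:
h(G) = 1
B(A) = 19 (B(A) = 9 + 10 = 19)
h(-7) + B(-1) = 1 + 19 = 20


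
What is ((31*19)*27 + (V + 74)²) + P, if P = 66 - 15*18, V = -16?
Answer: 19063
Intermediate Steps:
P = -204 (P = 66 - 270 = -204)
((31*19)*27 + (V + 74)²) + P = ((31*19)*27 + (-16 + 74)²) - 204 = (589*27 + 58²) - 204 = (15903 + 3364) - 204 = 19267 - 204 = 19063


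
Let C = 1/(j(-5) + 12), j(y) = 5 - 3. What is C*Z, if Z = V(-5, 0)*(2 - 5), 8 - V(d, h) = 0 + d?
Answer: -39/14 ≈ -2.7857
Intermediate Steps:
j(y) = 2
V(d, h) = 8 - d (V(d, h) = 8 - (0 + d) = 8 - d)
Z = -39 (Z = (8 - 1*(-5))*(2 - 5) = (8 + 5)*(-3) = 13*(-3) = -39)
C = 1/14 (C = 1/(2 + 12) = 1/14 ≈ 0.071429)
C*Z = (1/14)*(-39) = -39/14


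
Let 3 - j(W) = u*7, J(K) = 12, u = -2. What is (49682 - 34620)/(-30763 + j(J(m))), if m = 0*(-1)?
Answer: -7531/15373 ≈ -0.48988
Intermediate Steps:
m = 0
j(W) = 17 (j(W) = 3 - (-2)*7 = 3 - 1*(-14) = 3 + 14 = 17)
(49682 - 34620)/(-30763 + j(J(m))) = (49682 - 34620)/(-30763 + 17) = 15062/(-30746) = 15062*(-1/30746) = -7531/15373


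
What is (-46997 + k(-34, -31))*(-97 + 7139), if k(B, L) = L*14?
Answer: -334009102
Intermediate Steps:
k(B, L) = 14*L
(-46997 + k(-34, -31))*(-97 + 7139) = (-46997 + 14*(-31))*(-97 + 7139) = (-46997 - 434)*7042 = -47431*7042 = -334009102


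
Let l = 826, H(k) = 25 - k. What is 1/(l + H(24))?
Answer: 1/827 ≈ 0.0012092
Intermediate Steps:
1/(l + H(24)) = 1/(826 + (25 - 1*24)) = 1/(826 + (25 - 24)) = 1/(826 + 1) = 1/827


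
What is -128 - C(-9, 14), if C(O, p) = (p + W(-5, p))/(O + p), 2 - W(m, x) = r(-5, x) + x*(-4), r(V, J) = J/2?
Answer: -141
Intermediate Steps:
r(V, J) = J/2 (r(V, J) = J*(½) = J/2)
W(m, x) = 2 + 7*x/2 (W(m, x) = 2 - (x/2 + x*(-4)) = 2 - (x/2 - 4*x) = 2 - (-7)*x/2 = 2 + 7*x/2)
C(O, p) = (2 + 9*p/2)/(O + p) (C(O, p) = (p + (2 + 7*p/2))/(O + p) = (2 + 9*p/2)/(O + p))
-128 - C(-9, 14) = -128 - (2 + (9/2)*14)/(-9 + 14) = -128 - (2 + 63)/5 = -128 - 65/5 = -128 - 1*13 = -128 - 13 = -141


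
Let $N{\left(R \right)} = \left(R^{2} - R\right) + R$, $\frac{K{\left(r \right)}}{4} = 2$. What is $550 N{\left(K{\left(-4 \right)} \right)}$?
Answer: $35200$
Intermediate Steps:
$K{\left(r \right)} = 8$ ($K{\left(r \right)} = 4 \cdot 2 = 8$)
$N{\left(R \right)} = R^{2}$
$550 N{\left(K{\left(-4 \right)} \right)} = 550 \cdot 8^{2} = 550 \cdot 64 = 35200$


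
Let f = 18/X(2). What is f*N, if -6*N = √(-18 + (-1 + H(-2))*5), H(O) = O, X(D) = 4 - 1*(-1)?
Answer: -3*I*√33/5 ≈ -3.4467*I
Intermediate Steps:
X(D) = 5 (X(D) = 4 + 1 = 5)
f = 18/5 ≈ 3.6000
N = -I*√33/6 (N = -√(-18 + (-1 - 2)*5)/6 = -√(-18 - 3*5)/6 = -√(-18 - 15)/6 = -I*√33/6 ≈ -0.95743*I)
f*N = 18*(-I*√33/6)/5 = -3*I*√33/5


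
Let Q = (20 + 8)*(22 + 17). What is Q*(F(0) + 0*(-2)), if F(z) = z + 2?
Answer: 2184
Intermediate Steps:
Q = 1092 (Q = 28*39 = 1092)
F(z) = 2 + z
Q*(F(0) + 0*(-2)) = 1092*((2 + 0) + 0*(-2)) = 1092*(2 + 0) = 1092*2 = 2184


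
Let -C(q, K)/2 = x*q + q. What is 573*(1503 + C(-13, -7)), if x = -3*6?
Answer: 607953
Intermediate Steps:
x = -18
C(q, K) = 34*q (C(q, K) = -2*(-18*q + q) = -(-34)*q = 34*q)
573*(1503 + C(-13, -7)) = 573*(1503 + 34*(-13)) = 573*(1503 - 442) = 573*1061 = 607953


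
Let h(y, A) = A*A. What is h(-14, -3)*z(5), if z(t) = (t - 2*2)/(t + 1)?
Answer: 3/2 ≈ 1.5000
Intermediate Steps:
h(y, A) = A²
z(t) = (-4 + t)/(1 + t) (z(t) = (t - 4)/(1 + t) = (-4 + t)/(1 + t))
h(-14, -3)*z(5) = (-3)²*((-4 + 5)/(1 + 5)) = 9*(1/6) = 9*((⅙)*1) = 9*(⅙) = 3/2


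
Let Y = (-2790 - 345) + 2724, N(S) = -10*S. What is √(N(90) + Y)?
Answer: I*√1311 ≈ 36.208*I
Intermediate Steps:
Y = -411 (Y = -3135 + 2724 = -411)
√(N(90) + Y) = √(-10*90 - 411) = √(-900 - 411) = √(-1311) = I*√1311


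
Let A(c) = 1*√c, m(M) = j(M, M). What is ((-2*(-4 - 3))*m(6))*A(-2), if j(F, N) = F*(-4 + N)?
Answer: 168*I*√2 ≈ 237.59*I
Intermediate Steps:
m(M) = M*(-4 + M)
A(c) = √c
((-2*(-4 - 3))*m(6))*A(-2) = ((-2*(-4 - 3))*(6*(-4 + 6)))*√(-2) = ((-2*(-7))*(6*2))*(I*√2) = (14*12)*(I*√2) = 168*(I*√2) = 168*I*√2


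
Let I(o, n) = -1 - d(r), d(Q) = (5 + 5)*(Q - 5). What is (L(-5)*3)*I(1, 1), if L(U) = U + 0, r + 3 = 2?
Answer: -885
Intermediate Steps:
r = -1 (r = -3 + 2 = -1)
d(Q) = -50 + 10*Q (d(Q) = 10*(-5 + Q) = -50 + 10*Q)
L(U) = U
I(o, n) = 59 (I(o, n) = -1 - (-50 + 10*(-1)) = -1 - (-50 - 10) = -1 - 1*(-60) = -1 + 60 = 59)
(L(-5)*3)*I(1, 1) = -5*3*59 = -15*59 = -885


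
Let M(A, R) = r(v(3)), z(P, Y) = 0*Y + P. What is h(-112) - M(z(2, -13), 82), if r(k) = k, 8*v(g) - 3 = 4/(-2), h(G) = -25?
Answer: -201/8 ≈ -25.125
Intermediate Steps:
v(g) = ⅛ (v(g) = 3/8 + (4/(-2))/8 = 3/8 + (4*(-½))/8 = 3/8 + (⅛)*(-2) = 3/8 - ¼ = ⅛)
z(P, Y) = P (z(P, Y) = 0 + P = P)
M(A, R) = ⅛
h(-112) - M(z(2, -13), 82) = -25 - 1*⅛ = -25 - ⅛ = -201/8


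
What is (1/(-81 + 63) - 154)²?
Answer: 7689529/324 ≈ 23733.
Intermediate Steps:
(1/(-81 + 63) - 154)² = (1/(-18) - 154)² = (-1/18 - 154)² = (-2773/18)² = 7689529/324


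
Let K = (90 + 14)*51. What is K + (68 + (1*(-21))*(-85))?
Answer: 7157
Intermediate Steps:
K = 5304 (K = 104*51 = 5304)
K + (68 + (1*(-21))*(-85)) = 5304 + (68 + (1*(-21))*(-85)) = 5304 + (68 - 21*(-85)) = 5304 + (68 + 1785) = 5304 + 1853 = 7157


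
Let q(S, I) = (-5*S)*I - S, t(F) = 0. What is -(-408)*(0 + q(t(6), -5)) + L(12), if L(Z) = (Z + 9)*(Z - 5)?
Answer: 147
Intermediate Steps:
q(S, I) = -S - 5*I*S (q(S, I) = -5*I*S - S = -S - 5*I*S)
L(Z) = (-5 + Z)*(9 + Z) (L(Z) = (9 + Z)*(-5 + Z) = (-5 + Z)*(9 + Z))
-(-408)*(0 + q(t(6), -5)) + L(12) = -(-408)*(0 - 1*0*(1 + 5*(-5))) + (-45 + 12² + 4*12) = -(-408)*(0 - 1*0*(1 - 25)) + (-45 + 144 + 48) = -(-408)*(0 - 1*0*(-24)) + 147 = -(-408)*(0 + 0) + 147 = -(-408)*0 + 147 = -102*0 + 147 = 0 + 147 = 147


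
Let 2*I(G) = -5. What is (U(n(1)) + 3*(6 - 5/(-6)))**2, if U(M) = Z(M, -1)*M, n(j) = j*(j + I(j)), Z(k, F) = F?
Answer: 484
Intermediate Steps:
I(G) = -5/2 (I(G) = (1/2)*(-5) = -5/2)
n(j) = j*(-5/2 + j) (n(j) = j*(j - 5/2) = j*(-5/2 + j))
U(M) = -M
(U(n(1)) + 3*(6 - 5/(-6)))**2 = (-(-5 + 2*1)/2 + 3*(6 - 5/(-6)))**2 = (-(-5 + 2)/2 + 3*(6 - 5*(-1/6)))**2 = (-(-3)/2 + 3*(6 + 5/6))**2 = (-1*(-3/2) + 3*(41/6))**2 = (3/2 + 41/2)**2 = 22**2 = 484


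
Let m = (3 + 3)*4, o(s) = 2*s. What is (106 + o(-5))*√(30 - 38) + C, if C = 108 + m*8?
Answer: 300 + 192*I*√2 ≈ 300.0 + 271.53*I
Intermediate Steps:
m = 24 (m = 6*4 = 24)
C = 300 (C = 108 + 24*8 = 108 + 192 = 300)
(106 + o(-5))*√(30 - 38) + C = (106 + 2*(-5))*√(30 - 38) + 300 = (106 - 10)*√(-8) + 300 = 96*(2*I*√2) + 300 = 192*I*√2 + 300 = 300 + 192*I*√2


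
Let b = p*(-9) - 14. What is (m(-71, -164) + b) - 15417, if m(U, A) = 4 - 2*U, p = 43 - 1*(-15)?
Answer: -15807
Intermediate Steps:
p = 58 (p = 43 + 15 = 58)
b = -536 (b = 58*(-9) - 14 = -522 - 14 = -536)
(m(-71, -164) + b) - 15417 = ((4 - 2*(-71)) - 536) - 15417 = ((4 + 142) - 536) - 15417 = (146 - 536) - 15417 = -390 - 15417 = -15807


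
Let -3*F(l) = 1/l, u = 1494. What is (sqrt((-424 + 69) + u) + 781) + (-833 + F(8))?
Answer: -1249/24 + sqrt(1139) ≈ -18.293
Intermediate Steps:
F(l) = -1/(3*l)
(sqrt((-424 + 69) + u) + 781) + (-833 + F(8)) = (sqrt((-424 + 69) + 1494) + 781) + (-833 - 1/3/8) = (sqrt(-355 + 1494) + 781) + (-833 - 1/3*1/8) = (sqrt(1139) + 781) + (-833 - 1/24) = (781 + sqrt(1139)) - 19993/24 = -1249/24 + sqrt(1139)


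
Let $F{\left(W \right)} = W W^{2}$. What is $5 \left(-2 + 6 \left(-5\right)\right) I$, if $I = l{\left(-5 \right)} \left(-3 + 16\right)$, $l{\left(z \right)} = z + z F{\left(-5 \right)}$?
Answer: $-1289600$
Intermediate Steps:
$F{\left(W \right)} = W^{3}$
$l{\left(z \right)} = - 124 z$ ($l{\left(z \right)} = z + z \left(-5\right)^{3} = z + z \left(-125\right) = z - 125 z = - 124 z$)
$I = 8060$ ($I = \left(-124\right) \left(-5\right) \left(-3 + 16\right) = 620 \cdot 13 = 8060$)
$5 \left(-2 + 6 \left(-5\right)\right) I = 5 \left(-2 + 6 \left(-5\right)\right) 8060 = 5 \left(-2 - 30\right) 8060 = 5 \left(-32\right) 8060 = \left(-160\right) 8060 = -1289600$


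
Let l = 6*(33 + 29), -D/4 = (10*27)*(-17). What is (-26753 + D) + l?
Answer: -8021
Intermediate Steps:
D = 18360 (D = -4*10*27*(-17) = -1080*(-17) = -4*(-4590) = 18360)
l = 372 (l = 6*62 = 372)
(-26753 + D) + l = (-26753 + 18360) + 372 = -8393 + 372 = -8021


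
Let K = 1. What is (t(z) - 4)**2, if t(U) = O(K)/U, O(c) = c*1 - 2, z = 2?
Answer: 81/4 ≈ 20.250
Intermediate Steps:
O(c) = -2 + c (O(c) = c - 2 = -2 + c)
t(U) = -1/U (t(U) = (-2 + 1)/U = -1/U)
(t(z) - 4)**2 = (-1/2 - 4)**2 = (-9/2)**2 = 81/4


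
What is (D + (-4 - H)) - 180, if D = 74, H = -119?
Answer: 9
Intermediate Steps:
(D + (-4 - H)) - 180 = (74 + (-4 - 1*(-119))) - 180 = (74 + (-4 + 119)) - 180 = (74 + 115) - 180 = 189 - 180 = 9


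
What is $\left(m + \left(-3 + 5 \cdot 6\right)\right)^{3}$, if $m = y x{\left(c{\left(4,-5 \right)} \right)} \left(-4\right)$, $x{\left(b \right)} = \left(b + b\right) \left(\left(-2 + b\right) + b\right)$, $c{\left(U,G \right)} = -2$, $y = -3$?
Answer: $31255875$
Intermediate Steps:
$x{\left(b \right)} = 2 b \left(-2 + 2 b\right)$
$m = 288$ ($m = - 3 \cdot 4 \left(-2\right) \left(-1 - 2\right) \left(-4\right) = - 3 \cdot 4 \left(-2\right) \left(-3\right) \left(-4\right) = \left(-3\right) 24 \left(-4\right) = \left(-72\right) \left(-4\right) = 288$)
$\left(m + \left(-3 + 5 \cdot 6\right)\right)^{3} = \left(288 + \left(-3 + 5 \cdot 6\right)\right)^{3} = \left(288 + \left(-3 + 30\right)\right)^{3} = \left(288 + 27\right)^{3} = 315^{3} = 31255875$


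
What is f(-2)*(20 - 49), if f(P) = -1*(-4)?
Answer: -116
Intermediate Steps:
f(P) = 4
f(-2)*(20 - 49) = 4*(20 - 49) = 4*(-29) = -116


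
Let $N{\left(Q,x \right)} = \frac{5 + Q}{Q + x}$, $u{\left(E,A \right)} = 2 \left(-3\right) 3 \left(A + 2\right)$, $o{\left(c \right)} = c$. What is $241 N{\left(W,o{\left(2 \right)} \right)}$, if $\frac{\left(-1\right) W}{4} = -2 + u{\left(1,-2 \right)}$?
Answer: $\frac{3133}{10} \approx 313.3$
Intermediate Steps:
$u{\left(E,A \right)} = -36 - 18 A$ ($u{\left(E,A \right)} = \left(-6\right) 3 \left(2 + A\right) = - 18 \left(2 + A\right) = -36 - 18 A$)
$W = 8$ ($W = - 4 \left(-2 - 0\right) = - 4 \left(-2 + \left(-36 + 36\right)\right) = - 4 \left(-2 + 0\right) = \left(-4\right) \left(-2\right) = 8$)
$N{\left(Q,x \right)} = \frac{5 + Q}{Q + x}$
$241 N{\left(W,o{\left(2 \right)} \right)} = 241 \frac{5 + 8}{8 + 2} = 241 \cdot \frac{1}{10} \cdot 13 = 241 \cdot \frac{13}{10} = \frac{3133}{10}$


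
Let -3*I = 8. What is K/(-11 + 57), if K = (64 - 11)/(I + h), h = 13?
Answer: 159/1426 ≈ 0.11150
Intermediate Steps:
I = -8/3 (I = -⅓*8 = -8/3 ≈ -2.6667)
K = 159/31 (K = (64 - 11)/(-8/3 + 13) = 53/(31/3) = 53*(3/31) = 159/31 ≈ 5.1290)
K/(-11 + 57) = (159/31)/(-11 + 57) = (159/31)/46 = (1/46)*(159/31) = 159/1426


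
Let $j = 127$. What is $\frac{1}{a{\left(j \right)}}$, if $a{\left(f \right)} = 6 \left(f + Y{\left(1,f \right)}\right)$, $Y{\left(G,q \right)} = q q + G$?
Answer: $\frac{1}{97542} \approx 1.0252 \cdot 10^{-5}$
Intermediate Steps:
$Y{\left(G,q \right)} = G + q^{2}$ ($Y{\left(G,q \right)} = q^{2} + G = G + q^{2}$)
$a{\left(f \right)} = 6 + 6 f + 6 f^{2}$ ($a{\left(f \right)} = 6 \left(f + \left(1 + f^{2}\right)\right) = 6 \left(1 + f + f^{2}\right) = 6 + 6 f + 6 f^{2}$)
$\frac{1}{a{\left(j \right)}} = \frac{1}{6 + 6 \cdot 127 + 6 \cdot 127^{2}} = \frac{1}{6 + 762 + 6 \cdot 16129} = \frac{1}{6 + 762 + 96774} = \frac{1}{97542}$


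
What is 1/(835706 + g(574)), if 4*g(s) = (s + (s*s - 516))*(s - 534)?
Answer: 1/4131046 ≈ 2.4207e-7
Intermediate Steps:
g(s) = (-534 + s)*(-516 + s + s**2)/4 (g(s) = ((s + (s*s - 516))*(s - 534))/4 = ((s + (s**2 - 516))*(-534 + s))/4 = ((s + (-516 + s**2))*(-534 + s))/4 = ((-516 + s + s**2)*(-534 + s))/4 = ((-534 + s)*(-516 + s + s**2))/4 = (-534 + s)*(-516 + s + s**2)/4)
1/(835706 + g(574)) = 1/(835706 + (68886 - 533/4*574**2 - 525/2*574 + (1/4)*574**3)) = 1/(835706 + (68886 - 533/4*329476 - 150675 + (1/4)*189119224)) = 1/(835706 + (68886 - 43902677 - 150675 + 47279806)) = 1/(835706 + 3295340) = 1/4131046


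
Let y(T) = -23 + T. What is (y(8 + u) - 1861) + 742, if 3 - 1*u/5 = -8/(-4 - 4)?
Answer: -1124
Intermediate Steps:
u = 10 (u = 15 - 5*(-8)/(-4 - 4) = 15 - 5*(-8)/(-8) = 15 - (-5)*(-8)/8 = 15 - 5*1 = 15 - 5 = 10)
(y(8 + u) - 1861) + 742 = ((-23 + (8 + 10)) - 1861) + 742 = ((-23 + 18) - 1861) + 742 = (-5 - 1861) + 742 = -1866 + 742 = -1124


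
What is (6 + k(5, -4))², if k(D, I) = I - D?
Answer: 9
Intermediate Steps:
(6 + k(5, -4))² = (6 + (-4 - 1*5))² = (6 + (-4 - 5))² = (6 - 9)² = (-3)² = 9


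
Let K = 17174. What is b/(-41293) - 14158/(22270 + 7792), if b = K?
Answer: -550455541/620675083 ≈ -0.88687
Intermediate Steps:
b = 17174
b/(-41293) - 14158/(22270 + 7792) = 17174/(-41293) - 14158/(22270 + 7792) = 17174*(-1/41293) - 14158/30062 = -17174/41293 - 14158*1/30062 = -17174/41293 - 7079/15031 = -550455541/620675083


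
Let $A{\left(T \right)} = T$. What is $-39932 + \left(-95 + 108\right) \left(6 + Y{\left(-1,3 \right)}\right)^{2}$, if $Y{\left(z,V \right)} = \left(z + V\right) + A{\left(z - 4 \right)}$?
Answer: $-39815$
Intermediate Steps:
$Y{\left(z,V \right)} = -4 + V + 2 z$ ($Y{\left(z,V \right)} = \left(z + V\right) + \left(z - 4\right) = \left(V + z\right) + \left(-4 + z\right) = -4 + V + 2 z$)
$-39932 + \left(-95 + 108\right) \left(6 + Y{\left(-1,3 \right)}\right)^{2} = -39932 + \left(-95 + 108\right) \left(6 + \left(-4 + 3 + 2 \left(-1\right)\right)\right)^{2} = -39932 + 13 \left(6 - 3\right)^{2} = -39932 + 13 \cdot 3^{2} = -39932 + 13 \cdot 9 = -39932 + 117 = -39815$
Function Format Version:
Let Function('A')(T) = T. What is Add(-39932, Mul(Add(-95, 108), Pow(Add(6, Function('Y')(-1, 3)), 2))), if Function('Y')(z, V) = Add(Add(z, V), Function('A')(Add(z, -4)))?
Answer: -39815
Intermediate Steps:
Function('Y')(z, V) = Add(-4, V, Mul(2, z)) (Function('Y')(z, V) = Add(Add(z, V), Add(z, -4)) = Add(Add(V, z), Add(-4, z)) = Add(-4, V, Mul(2, z)))
Add(-39932, Mul(Add(-95, 108), Pow(Add(6, Function('Y')(-1, 3)), 2))) = Add(-39932, Mul(Add(-95, 108), Pow(Add(6, Add(-4, 3, Mul(2, -1))), 2))) = Add(-39932, Mul(13, Pow(Add(6, Add(-4, 3, -2)), 2))) = Add(-39932, Mul(13, Pow(Add(6, -3), 2))) = Add(-39932, Mul(13, Pow(3, 2))) = Add(-39932, Mul(13, 9)) = Add(-39932, 117) = -39815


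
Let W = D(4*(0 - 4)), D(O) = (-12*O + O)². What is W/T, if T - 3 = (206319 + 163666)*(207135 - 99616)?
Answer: 15488/19890208609 ≈ 7.7867e-7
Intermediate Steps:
T = 39780417218 (T = 3 + (206319 + 163666)*(207135 - 99616) = 3 + 369985*107519 = 3 + 39780417215 = 39780417218)
D(O) = 121*O² (D(O) = (-11*O)² = 121*O²)
W = 30976 (W = 121*(4*(0 - 4))² = 121*(4*(-4))² = 121*(-16)² = 121*256 = 30976)
W/T = 30976/39780417218 = 30976*(1/39780417218) = 15488/19890208609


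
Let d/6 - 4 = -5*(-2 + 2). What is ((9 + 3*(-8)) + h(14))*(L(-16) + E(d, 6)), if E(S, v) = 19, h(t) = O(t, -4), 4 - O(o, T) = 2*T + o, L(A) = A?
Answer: -51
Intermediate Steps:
O(o, T) = 4 - o - 2*T (O(o, T) = 4 - (2*T + o) = 4 - (o + 2*T) = 4 + (-o - 2*T) = 4 - o - 2*T)
d = 24 (d = 24 + 6*(-5*(-2 + 2)) = 24 + 6*(-5*0) = 24 + 6*0 = 24 + 0 = 24)
h(t) = 12 - t (h(t) = 4 - t - 2*(-4) = 4 - t + 8 = 12 - t)
((9 + 3*(-8)) + h(14))*(L(-16) + E(d, 6)) = ((9 + 3*(-8)) + (12 - 1*14))*(-16 + 19) = ((9 - 24) + (12 - 14))*3 = (-15 - 2)*3 = -17*3 = -51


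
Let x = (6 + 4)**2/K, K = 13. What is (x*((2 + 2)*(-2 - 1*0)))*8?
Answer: -6400/13 ≈ -492.31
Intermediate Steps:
x = 100/13 (x = (6 + 4)**2/13 = 10**2*(1/13) = 100*(1/13) = 100/13 ≈ 7.6923)
(x*((2 + 2)*(-2 - 1*0)))*8 = (100*((2 + 2)*(-2 - 1*0))/13)*8 = (100*(4*(-2 + 0))/13)*8 = (100*(4*(-2))/13)*8 = ((100/13)*(-8))*8 = -800/13*8 = -6400/13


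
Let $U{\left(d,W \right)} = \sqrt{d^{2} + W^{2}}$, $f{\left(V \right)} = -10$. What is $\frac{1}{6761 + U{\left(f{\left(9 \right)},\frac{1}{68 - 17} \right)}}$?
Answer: $\frac{17585361}{118894365620} - \frac{51 \sqrt{260101}}{118894365620} \approx 0.00014769$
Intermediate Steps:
$U{\left(d,W \right)} = \sqrt{W^{2} + d^{2}}$
$\frac{1}{6761 + U{\left(f{\left(9 \right)},\frac{1}{68 - 17} \right)}} = \frac{1}{6761 + \sqrt{\left(\frac{1}{68 - 17}\right)^{2} + \left(-10\right)^{2}}} = \frac{1}{6761 + \sqrt{\left(\frac{1}{51}\right)^{2} + 100}} = \frac{1}{6761 + \sqrt{\frac{1}{2601} + 100}} = \frac{1}{6761 + \sqrt{\frac{260101}{2601}}} = \frac{1}{6761 + \frac{\sqrt{260101}}{51}}$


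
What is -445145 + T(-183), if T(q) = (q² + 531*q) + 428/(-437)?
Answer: -222358701/437 ≈ -5.0883e+5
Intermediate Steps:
T(q) = -428/437 + q² + 531*q (T(q) = (q² + 531*q) + 428*(-1/437) = (q² + 531*q) - 428/437 = -428/437 + q² + 531*q)
-445145 + T(-183) = -445145 + (-428/437 + (-183)² + 531*(-183)) = -445145 + (-428/437 + 33489 - 97173) = -445145 - 27830336/437 = -222358701/437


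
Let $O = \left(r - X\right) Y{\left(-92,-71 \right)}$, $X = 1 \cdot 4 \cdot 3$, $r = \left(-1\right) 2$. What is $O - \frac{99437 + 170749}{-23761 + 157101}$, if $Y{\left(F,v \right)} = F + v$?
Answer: $\frac{152005847}{66670} \approx 2280.0$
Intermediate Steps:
$r = -2$
$X = 12$ ($X = 4 \cdot 3 = 12$)
$O = 2282$ ($O = \left(-2 - 12\right) \left(-92 - 71\right) = \left(-2 - 12\right) \left(-163\right) = \left(-14\right) \left(-163\right) = 2282$)
$O - \frac{99437 + 170749}{-23761 + 157101} = 2282 - \frac{99437 + 170749}{-23761 + 157101} = 2282 - \frac{270186}{133340} = 2282 - 270186 \cdot \frac{1}{133340} = 2282 - \frac{135093}{66670} = \frac{152005847}{66670}$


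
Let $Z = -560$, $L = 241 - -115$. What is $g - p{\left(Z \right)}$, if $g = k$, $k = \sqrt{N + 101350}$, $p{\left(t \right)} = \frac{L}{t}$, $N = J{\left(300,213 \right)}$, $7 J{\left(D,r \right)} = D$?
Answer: $\frac{89}{140} + \frac{5 \sqrt{198730}}{7} \approx 319.06$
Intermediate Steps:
$J{\left(D,r \right)} = \frac{D}{7}$
$L = 356$ ($L = 241 + 115 = 356$)
$N = \frac{300}{7}$ ($N = \frac{1}{7} \cdot 300 = \frac{300}{7} \approx 42.857$)
$p{\left(t \right)} = \frac{356}{t}$
$k = \frac{5 \sqrt{198730}}{7}$ ($k = \sqrt{\frac{300}{7} + 101350} = \sqrt{\frac{709750}{7}} = \frac{5 \sqrt{198730}}{7} \approx 318.42$)
$g = \frac{5 \sqrt{198730}}{7} \approx 318.42$
$g - p{\left(Z \right)} = \frac{5 \sqrt{198730}}{7} - \frac{356}{-560} = \frac{5 \sqrt{198730}}{7} - 356 \left(- \frac{1}{560}\right) = \frac{5 \sqrt{198730}}{7} - - \frac{89}{140} = \frac{5 \sqrt{198730}}{7} + \frac{89}{140} = \frac{89}{140} + \frac{5 \sqrt{198730}}{7}$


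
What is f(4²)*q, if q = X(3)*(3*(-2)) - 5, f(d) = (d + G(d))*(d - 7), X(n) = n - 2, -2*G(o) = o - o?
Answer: -1584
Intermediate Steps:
G(o) = 0 (G(o) = -(o - o)/2 = -½*0 = 0)
X(n) = -2 + n
f(d) = d*(-7 + d) (f(d) = (d + 0)*(d - 7) = d*(-7 + d))
q = -11 (q = (-2 + 3)*(3*(-2)) - 5 = 1*(-6) - 5 = -6 - 5 = -11)
f(4²)*q = (4²*(-7 + 4²))*(-11) = (16*(-7 + 16))*(-11) = (16*9)*(-11) = 144*(-11) = -1584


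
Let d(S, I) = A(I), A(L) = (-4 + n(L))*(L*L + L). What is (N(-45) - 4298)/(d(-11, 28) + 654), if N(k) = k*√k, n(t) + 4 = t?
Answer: -2149/8447 - 135*I*√5/16894 ≈ -0.25441 - 0.017868*I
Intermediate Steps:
n(t) = -4 + t
A(L) = (-8 + L)*(L + L²) (A(L) = (-4 + (-4 + L))*(L*L + L) = (-8 + L)*(L² + L) = (-8 + L)*(L + L²))
d(S, I) = I*(-8 + I² - 7*I)
N(k) = k^(3/2)
(N(-45) - 4298)/(d(-11, 28) + 654) = ((-45)^(3/2) - 4298)/(28*(-8 + 28² - 7*28) + 654) = (-135*I*√5 - 4298)/(28*(-8 + 784 - 196) + 654) = (-4298 - 135*I*√5)/(28*580 + 654) = (-4298 - 135*I*√5)/(16240 + 654) = (-4298 - 135*I*√5)/16894 = (-4298 - 135*I*√5)*(1/16894) = -2149/8447 - 135*I*√5/16894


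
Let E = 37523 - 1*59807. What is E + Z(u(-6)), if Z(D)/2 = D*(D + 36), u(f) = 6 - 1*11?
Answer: -22594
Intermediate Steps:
u(f) = -5 (u(f) = 6 - 11 = -5)
E = -22284 (E = 37523 - 59807 = -22284)
Z(D) = 2*D*(36 + D) (Z(D) = 2*(D*(D + 36)) = 2*(D*(36 + D)) = 2*D*(36 + D))
E + Z(u(-6)) = -22284 + 2*(-5)*(36 - 5) = -22284 + 2*(-5)*31 = -22284 - 310 = -22594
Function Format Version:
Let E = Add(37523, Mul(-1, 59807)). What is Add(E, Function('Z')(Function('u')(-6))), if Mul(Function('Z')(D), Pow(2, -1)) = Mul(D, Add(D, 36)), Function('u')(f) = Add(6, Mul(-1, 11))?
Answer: -22594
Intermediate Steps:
Function('u')(f) = -5 (Function('u')(f) = Add(6, -11) = -5)
E = -22284 (E = Add(37523, -59807) = -22284)
Function('Z')(D) = Mul(2, D, Add(36, D)) (Function('Z')(D) = Mul(2, Mul(D, Add(D, 36))) = Mul(2, Mul(D, Add(36, D))) = Mul(2, D, Add(36, D)))
Add(E, Function('Z')(Function('u')(-6))) = Add(-22284, Mul(2, -5, Add(36, -5))) = Add(-22284, Mul(2, -5, 31)) = Add(-22284, -310) = -22594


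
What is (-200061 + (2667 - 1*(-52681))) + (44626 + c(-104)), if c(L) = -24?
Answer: -100111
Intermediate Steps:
(-200061 + (2667 - 1*(-52681))) + (44626 + c(-104)) = (-200061 + (2667 - 1*(-52681))) + (44626 - 24) = (-200061 + (2667 + 52681)) + 44602 = (-200061 + 55348) + 44602 = -144713 + 44602 = -100111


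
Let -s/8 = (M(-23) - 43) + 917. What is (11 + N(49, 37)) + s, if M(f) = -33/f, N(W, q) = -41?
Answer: -161770/23 ≈ -7033.5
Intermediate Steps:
s = -161080/23 (s = -8*((-33/(-23) - 43) + 917) = -8*((-33*(-1/23) - 43) + 917) = -8*((33/23 - 43) + 917) = -8*(-956/23 + 917) = -8*20135/23 = -161080/23 ≈ -7003.5)
(11 + N(49, 37)) + s = (11 - 41) - 161080/23 = -30 - 161080/23 = -161770/23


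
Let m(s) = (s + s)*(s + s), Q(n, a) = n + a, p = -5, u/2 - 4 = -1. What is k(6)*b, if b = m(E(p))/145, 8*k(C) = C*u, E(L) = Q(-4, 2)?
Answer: 72/145 ≈ 0.49655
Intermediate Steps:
u = 6 (u = 8 + 2*(-1) = 8 - 2 = 6)
Q(n, a) = a + n
E(L) = -2 (E(L) = 2 - 4 = -2)
m(s) = 4*s**2 (m(s) = (2*s)*(2*s) = 4*s**2)
k(C) = 3*C/4 (k(C) = (C*6)/8 = (6*C)/8 = 3*C/4)
b = 16/145 (b = (4*(-2)**2)/145 = (4*4)*(1/145) = 16*(1/145) = 16/145 ≈ 0.11034)
k(6)*b = ((3/4)*6)*(16/145) = (9/2)*(16/145) = 72/145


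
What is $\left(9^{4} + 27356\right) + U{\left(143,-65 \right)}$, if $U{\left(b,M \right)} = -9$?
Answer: $33908$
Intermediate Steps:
$\left(9^{4} + 27356\right) + U{\left(143,-65 \right)} = \left(9^{4} + 27356\right) - 9 = \left(6561 + 27356\right) - 9 = 33917 - 9 = 33908$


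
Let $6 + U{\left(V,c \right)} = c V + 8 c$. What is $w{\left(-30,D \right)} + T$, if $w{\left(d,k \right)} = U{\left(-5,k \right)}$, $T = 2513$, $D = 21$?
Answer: $2570$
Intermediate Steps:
$U{\left(V,c \right)} = -6 + 8 c + V c$ ($U{\left(V,c \right)} = -6 + \left(c V + 8 c\right) = -6 + \left(V c + 8 c\right) = -6 + \left(8 c + V c\right) = -6 + 8 c + V c$)
$w{\left(d,k \right)} = -6 + 3 k$ ($w{\left(d,k \right)} = -6 + 8 k - 5 k = -6 + 3 k$)
$w{\left(-30,D \right)} + T = \left(-6 + 3 \cdot 21\right) + 2513 = \left(-6 + 63\right) + 2513 = 57 + 2513 = 2570$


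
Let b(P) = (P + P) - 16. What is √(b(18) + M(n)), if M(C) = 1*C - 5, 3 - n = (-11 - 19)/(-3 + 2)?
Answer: 2*I*√3 ≈ 3.4641*I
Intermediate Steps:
b(P) = -16 + 2*P (b(P) = 2*P - 16 = -16 + 2*P)
n = -27 (n = 3 - (-11 - 19)/(-3 + 2) = 3 - (-30)/(-1) = 3 - (-30)*(-1) = 3 - 1*30 = 3 - 30 = -27)
M(C) = -5 + C (M(C) = C - 5 = -5 + C)
√(b(18) + M(n)) = √((-16 + 2*18) + (-5 - 27)) = √((-16 + 36) - 32) = √(20 - 32) = √(-12) = 2*I*√3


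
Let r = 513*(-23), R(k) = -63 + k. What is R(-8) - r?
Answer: 11728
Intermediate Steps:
r = -11799
R(-8) - r = (-63 - 8) - 1*(-11799) = -71 + 11799 = 11728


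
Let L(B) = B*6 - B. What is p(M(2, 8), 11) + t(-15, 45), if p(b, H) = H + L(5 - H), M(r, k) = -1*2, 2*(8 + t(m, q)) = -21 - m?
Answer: -30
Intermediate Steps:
t(m, q) = -37/2 - m/2 (t(m, q) = -8 + (-21 - m)/2 = -8 + (-21/2 - m/2) = -37/2 - m/2)
M(r, k) = -2
L(B) = 5*B (L(B) = 6*B - B = 5*B)
p(b, H) = 25 - 4*H (p(b, H) = H + 5*(5 - H) = H + (25 - 5*H) = 25 - 4*H)
p(M(2, 8), 11) + t(-15, 45) = (25 - 4*11) + (-37/2 - ½*(-15)) = (25 - 44) + (-37/2 + 15/2) = -19 - 11 = -30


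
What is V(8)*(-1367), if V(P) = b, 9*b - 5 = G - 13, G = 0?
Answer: 10936/9 ≈ 1215.1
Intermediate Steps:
b = -8/9 (b = 5/9 + (0 - 13)/9 = 5/9 + (⅑)*(-13) = 5/9 - 13/9 = -8/9 ≈ -0.88889)
V(P) = -8/9
V(8)*(-1367) = -8/9*(-1367) = 10936/9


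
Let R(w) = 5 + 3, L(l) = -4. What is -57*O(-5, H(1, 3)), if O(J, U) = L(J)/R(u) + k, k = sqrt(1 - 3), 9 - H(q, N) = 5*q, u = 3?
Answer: 57/2 - 57*I*sqrt(2) ≈ 28.5 - 80.61*I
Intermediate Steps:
H(q, N) = 9 - 5*q
R(w) = 8
k = I*sqrt(2) (k = sqrt(-2) = I*sqrt(2) ≈ 1.4142*I)
O(J, U) = -1/2 + I*sqrt(2) (O(J, U) = -4/8 + I*sqrt(2) = -4*1/8 + I*sqrt(2) = -1/2 + I*sqrt(2))
-57*O(-5, H(1, 3)) = -57*(-1/2 + I*sqrt(2)) = 57/2 - 57*I*sqrt(2)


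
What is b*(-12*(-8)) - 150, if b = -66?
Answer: -6486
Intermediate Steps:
b*(-12*(-8)) - 150 = -(-792)*(-8) - 150 = -66*96 - 150 = -6336 - 150 = -6486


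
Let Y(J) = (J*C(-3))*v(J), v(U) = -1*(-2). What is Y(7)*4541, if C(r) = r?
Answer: -190722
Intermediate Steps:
v(U) = 2
Y(J) = -6*J (Y(J) = (J*(-3))*2 = -3*J*2 = -6*J)
Y(7)*4541 = -6*7*4541 = -42*4541 = -190722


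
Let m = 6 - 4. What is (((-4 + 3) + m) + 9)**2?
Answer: 100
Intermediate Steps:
m = 2
(((-4 + 3) + m) + 9)**2 = (((-4 + 3) + 2) + 9)**2 = ((-1 + 2) + 9)**2 = (1 + 9)**2 = 10**2 = 100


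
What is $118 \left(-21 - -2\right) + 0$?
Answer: $-2242$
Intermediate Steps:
$118 \left(-21 - -2\right) + 0 = 118 \left(-21 + 2\right) + 0 = 118 \left(-19\right) + 0 = -2242 + 0 = -2242$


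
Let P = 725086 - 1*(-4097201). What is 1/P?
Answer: 1/4822287 ≈ 2.0737e-7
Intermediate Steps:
P = 4822287 (P = 725086 + 4097201 = 4822287)
1/P = 1/4822287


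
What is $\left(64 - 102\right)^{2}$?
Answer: $1444$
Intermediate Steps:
$\left(64 - 102\right)^{2} = \left(-38\right)^{2} = 1444$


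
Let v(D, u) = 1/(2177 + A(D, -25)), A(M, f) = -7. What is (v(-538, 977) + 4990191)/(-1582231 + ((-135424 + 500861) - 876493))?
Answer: -10828714471/4542432790 ≈ -2.3839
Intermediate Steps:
v(D, u) = 1/2170 (v(D, u) = 1/(2177 - 7) = 1/2170)
(v(-538, 977) + 4990191)/(-1582231 + ((-135424 + 500861) - 876493)) = (1/2170 + 4990191)/(-1582231 + ((-135424 + 500861) - 876493)) = 10828714471/(2170*(-1582231 + (365437 - 876493))) = 10828714471/(2170*(-1582231 - 511056)) = (10828714471/2170)/(-2093287) = (10828714471/2170)*(-1/2093287) = -10828714471/4542432790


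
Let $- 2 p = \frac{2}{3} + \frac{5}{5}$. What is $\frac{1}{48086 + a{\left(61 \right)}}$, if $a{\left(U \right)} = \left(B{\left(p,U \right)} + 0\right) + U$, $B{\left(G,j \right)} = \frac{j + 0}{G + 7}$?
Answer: $\frac{37}{1781805} \approx 2.0765 \cdot 10^{-5}$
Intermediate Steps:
$p = - \frac{5}{6}$ ($p = - \frac{\frac{2}{3} + \frac{5}{5}}{2} = - \frac{2 \cdot \frac{1}{3} + 5 \cdot \frac{1}{5}}{2} = - \frac{\frac{2}{3} + 1}{2} = \left(- \frac{1}{2}\right) \frac{5}{3} = - \frac{5}{6} \approx -0.83333$)
$B{\left(G,j \right)} = \frac{j}{7 + G}$
$a{\left(U \right)} = \frac{43 U}{37}$ ($a{\left(U \right)} = \left(\frac{U}{7 - \frac{5}{6}} + 0\right) + U = \left(\frac{U}{\frac{37}{6}} + 0\right) + U = \left(U \frac{6}{37} + 0\right) + U = \left(\frac{6 U}{37} + 0\right) + U = \frac{6 U}{37} + U = \frac{43 U}{37}$)
$\frac{1}{48086 + a{\left(61 \right)}} = \frac{1}{48086 + \frac{43}{37} \cdot 61} = \frac{1}{48086 + \frac{2623}{37}} = \frac{1}{\frac{1781805}{37}} = \frac{37}{1781805}$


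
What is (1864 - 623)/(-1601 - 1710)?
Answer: -1241/3311 ≈ -0.37481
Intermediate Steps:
(1864 - 623)/(-1601 - 1710) = 1241/(-3311) = 1241*(-1/3311) = -1241/3311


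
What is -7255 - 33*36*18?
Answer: -28639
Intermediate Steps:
-7255 - 33*36*18 = -7255 - 1188*18 = -7255 - 1*21384 = -7255 - 21384 = -28639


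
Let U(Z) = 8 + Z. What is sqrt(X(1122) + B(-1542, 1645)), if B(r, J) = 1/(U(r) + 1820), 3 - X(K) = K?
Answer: I*sqrt(91529438)/286 ≈ 33.451*I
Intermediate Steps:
X(K) = 3 - K
B(r, J) = 1/(1828 + r) (B(r, J) = 1/((8 + r) + 1820) = 1/(1828 + r))
sqrt(X(1122) + B(-1542, 1645)) = sqrt((3 - 1*1122) + 1/(1828 - 1542)) = sqrt((3 - 1122) + 1/286) = sqrt(-1119 + 1/286) = sqrt(-320033/286) = I*sqrt(91529438)/286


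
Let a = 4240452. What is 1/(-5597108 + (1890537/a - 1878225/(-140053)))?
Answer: -197962674652/1108015726896661029 ≈ -1.7866e-7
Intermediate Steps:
1/(-5597108 + (1890537/a - 1878225/(-140053))) = 1/(-5597108 + (1890537/4240452 - 1878225/(-140053))) = 1/(-5597108 + (1890537*(1/4240452) - 1878225*(-1/140053))) = 1/(-5597108 + (630179/1413484 + 1878225/140053)) = 1/(-5597108 + 2743099445387/197962674652) = 1/(-1108015726896661029/197962674652) = -197962674652/1108015726896661029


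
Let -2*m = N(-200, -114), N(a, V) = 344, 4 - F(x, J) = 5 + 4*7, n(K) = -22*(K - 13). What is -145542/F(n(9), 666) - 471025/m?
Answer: 38692949/4988 ≈ 7757.2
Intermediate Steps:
n(K) = 286 - 22*K (n(K) = -22*(-13 + K) = 286 - 22*K)
F(x, J) = -29 (F(x, J) = 4 - (5 + 4*7) = 4 - (5 + 28) = 4 - 1*33 = 4 - 33 = -29)
m = -172 (m = -½*344 = -172)
-145542/F(n(9), 666) - 471025/m = -145542/(-29) - 471025/(-172) = -145542*(-1/29) - 471025*(-1/172) = 145542/29 + 471025/172 = 38692949/4988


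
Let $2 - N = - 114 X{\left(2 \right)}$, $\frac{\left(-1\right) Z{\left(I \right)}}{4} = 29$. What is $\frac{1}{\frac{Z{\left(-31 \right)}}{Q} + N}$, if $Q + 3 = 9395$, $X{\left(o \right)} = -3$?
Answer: $- \frac{2348}{798349} \approx -0.0029411$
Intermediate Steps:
$Z{\left(I \right)} = -116$ ($Z{\left(I \right)} = \left(-4\right) 29 = -116$)
$Q = 9392$ ($Q = -3 + 9395 = 9392$)
$N = -340$ ($N = 2 - \left(-114\right) \left(-3\right) = 2 - 342 = -340$)
$\frac{1}{\frac{Z{\left(-31 \right)}}{Q} + N} = \frac{1}{- \frac{116}{9392} - 340} = \frac{1}{\left(-116\right) \frac{1}{9392} - 340} = \frac{1}{- \frac{29}{2348} - 340} = \frac{1}{- \frac{798349}{2348}} = - \frac{2348}{798349}$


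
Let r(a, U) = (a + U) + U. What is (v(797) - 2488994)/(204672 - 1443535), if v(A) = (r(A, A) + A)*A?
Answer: -51842/1238863 ≈ -0.041846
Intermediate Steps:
r(a, U) = a + 2*U (r(a, U) = (U + a) + U = a + 2*U)
v(A) = 4*A² (v(A) = ((A + 2*A) + A)*A = (3*A + A)*A = (4*A)*A = 4*A²)
(v(797) - 2488994)/(204672 - 1443535) = (4*797² - 2488994)/(204672 - 1443535) = (4*635209 - 2488994)/(-1238863) = (2540836 - 2488994)*(-1/1238863) = 51842*(-1/1238863) = -51842/1238863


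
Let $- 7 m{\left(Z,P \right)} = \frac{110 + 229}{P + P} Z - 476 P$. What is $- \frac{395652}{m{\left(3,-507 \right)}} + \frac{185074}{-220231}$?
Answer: $\frac{63688185880698}{5988071860529} \approx 10.636$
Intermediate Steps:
$m{\left(Z,P \right)} = 68 P - \frac{339 Z}{14 P}$ ($m{\left(Z,P \right)} = - \frac{\frac{110 + 229}{P + P} Z - 476 P}{7} = - \frac{\frac{339}{2 P} Z - 476 P}{7} = - \frac{\frac{339 Z}{2 P} - 476 P}{7} = - \frac{- 476 P + \frac{339 Z}{2 P}}{7} = 68 P - \frac{339 Z}{14 P}$)
$- \frac{395652}{m{\left(3,-507 \right)}} + \frac{185074}{-220231} = - \frac{395652}{68 \left(-507\right) - \frac{1017}{14 \left(-507\right)}} + \frac{185074}{-220231} = - \frac{395652}{-34476 - \frac{1017}{14} \left(- \frac{1}{507}\right)} + 185074 \left(- \frac{1}{220231}\right) = - \frac{395652}{-34476 + \frac{339}{2366}} - \frac{185074}{220231} = - \frac{395652}{- \frac{81569877}{2366}} - \frac{185074}{220231} = \left(-395652\right) \left(- \frac{2366}{81569877}\right) - \frac{185074}{220231} = \frac{312037544}{27189959} - \frac{185074}{220231} = \frac{63688185880698}{5988071860529}$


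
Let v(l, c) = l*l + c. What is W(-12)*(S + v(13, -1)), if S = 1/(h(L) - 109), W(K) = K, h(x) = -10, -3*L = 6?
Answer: -239892/119 ≈ -2015.9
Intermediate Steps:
L = -2 (L = -⅓*6 = -2)
S = -1/119 (S = 1/(-10 - 109) = 1/(-119) = -1/119 ≈ -0.0084034)
v(l, c) = c + l² (v(l, c) = l² + c = c + l²)
W(-12)*(S + v(13, -1)) = -12*(-1/119 + (-1 + 13²)) = -12*(-1/119 + (-1 + 169)) = -12*(-1/119 + 168) = -12*19991/119 = -239892/119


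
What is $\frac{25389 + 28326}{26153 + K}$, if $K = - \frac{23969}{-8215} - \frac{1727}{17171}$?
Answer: $\frac{229606826575}{111804042983} \approx 2.0537$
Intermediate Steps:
$K = \frac{36125854}{12823615}$ ($K = \left(-23969\right) \left(- \frac{1}{8215}\right) - \frac{157}{1561} = \frac{23969}{8215} - \frac{157}{1561} = \frac{36125854}{12823615} \approx 2.8171$)
$\frac{25389 + 28326}{26153 + K} = \frac{25389 + 28326}{26153 + \frac{36125854}{12823615}} = \frac{53715}{\frac{335412128949}{12823615}} = 53715 \cdot \frac{12823615}{335412128949} = \frac{229606826575}{111804042983}$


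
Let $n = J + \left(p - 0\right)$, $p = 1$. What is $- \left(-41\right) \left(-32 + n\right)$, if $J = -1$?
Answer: $-1312$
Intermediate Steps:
$n = 0$ ($n = -1 + \left(1 - 0\right) = -1 + \left(1 + 0\right) = -1 + 1 = 0$)
$- \left(-41\right) \left(-32 + n\right) = - \left(-41\right) \left(-32 + 0\right) = - \left(-41\right) \left(-32\right) = \left(-1\right) 1312 = -1312$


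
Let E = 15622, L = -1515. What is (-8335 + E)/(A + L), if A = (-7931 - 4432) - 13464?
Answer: -347/1302 ≈ -0.26651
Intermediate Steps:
A = -25827 (A = -12363 - 13464 = -25827)
(-8335 + E)/(A + L) = (-8335 + 15622)/(-25827 - 1515) = 7287/(-27342) = 7287*(-1/27342) = -347/1302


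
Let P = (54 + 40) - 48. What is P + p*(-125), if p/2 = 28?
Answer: -6954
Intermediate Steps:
P = 46 (P = 94 - 48 = 46)
p = 56 (p = 2*28 = 56)
P + p*(-125) = 46 + 56*(-125) = 46 - 7000 = -6954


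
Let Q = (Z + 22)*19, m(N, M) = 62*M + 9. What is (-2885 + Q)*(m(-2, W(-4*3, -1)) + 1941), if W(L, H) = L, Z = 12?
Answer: -2700234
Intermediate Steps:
m(N, M) = 9 + 62*M
Q = 646 (Q = (12 + 22)*19 = 34*19 = 646)
(-2885 + Q)*(m(-2, W(-4*3, -1)) + 1941) = (-2885 + 646)*((9 + 62*(-4*3)) + 1941) = -2239*((9 + 62*(-12)) + 1941) = -2239*((9 - 744) + 1941) = -2239*(-735 + 1941) = -2239*1206 = -2700234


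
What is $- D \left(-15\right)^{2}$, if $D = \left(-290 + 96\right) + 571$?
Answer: $-84825$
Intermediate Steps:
$D = 377$ ($D = -194 + 571 = 377$)
$- D \left(-15\right)^{2} = - 377 \left(-15\right)^{2} = - 377 \cdot 225 = \left(-1\right) 84825 = -84825$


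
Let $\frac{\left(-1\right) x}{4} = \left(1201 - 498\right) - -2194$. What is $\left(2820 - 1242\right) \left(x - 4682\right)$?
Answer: $-25674060$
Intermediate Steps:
$x = -11588$ ($x = - 4 \left(\left(1201 - 498\right) - -2194\right) = - 4 \left(703 + 2194\right) = \left(-4\right) 2897 = -11588$)
$\left(2820 - 1242\right) \left(x - 4682\right) = \left(2820 - 1242\right) \left(-11588 - 4682\right) = 1578 \left(-16270\right) = -25674060$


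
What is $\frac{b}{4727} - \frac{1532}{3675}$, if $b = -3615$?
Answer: $- \frac{20526889}{17371725} \approx -1.1816$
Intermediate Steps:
$\frac{b}{4727} - \frac{1532}{3675} = - \frac{3615}{4727} - \frac{1532}{3675} = - \frac{20526889}{17371725}$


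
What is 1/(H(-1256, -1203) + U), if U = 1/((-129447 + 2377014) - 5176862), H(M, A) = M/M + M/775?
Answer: -454040725/281798334 ≈ -1.6112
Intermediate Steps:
H(M, A) = 1 + M/775 (H(M, A) = 1 + M*(1/775) = 1 + M/775)
U = -1/2929295 (U = 1/(2247567 - 5176862) = 1/(-2929295) = -1/2929295 ≈ -3.4138e-7)
1/(H(-1256, -1203) + U) = 1/((1 + (1/775)*(-1256)) - 1/2929295) = 1/((1 - 1256/775) - 1/2929295) = 1/(-481/775 - 1/2929295) = 1/(-281798334/454040725) = -454040725/281798334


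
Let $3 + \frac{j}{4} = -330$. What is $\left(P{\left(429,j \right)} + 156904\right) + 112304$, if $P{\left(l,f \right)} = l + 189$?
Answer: $269826$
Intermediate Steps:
$j = -1332$ ($j = -12 + 4 \left(-330\right) = -12 - 1320 = -1332$)
$P{\left(l,f \right)} = 189 + l$
$\left(P{\left(429,j \right)} + 156904\right) + 112304 = \left(\left(189 + 429\right) + 156904\right) + 112304 = \left(618 + 156904\right) + 112304 = 157522 + 112304 = 269826$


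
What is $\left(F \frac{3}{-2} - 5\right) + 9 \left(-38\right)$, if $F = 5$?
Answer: $- \frac{709}{2} \approx -354.5$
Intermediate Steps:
$\left(F \frac{3}{-2} - 5\right) + 9 \left(-38\right) = \left(5 \frac{3}{-2} - 5\right) + 9 \left(-38\right) = \left(5 \cdot 3 \left(- \frac{1}{2}\right) - 5\right) - 342 = \left(5 \left(- \frac{3}{2}\right) - 5\right) - 342 = \left(- \frac{15}{2} - 5\right) - 342 = - \frac{25}{2} - 342 = - \frac{709}{2}$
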